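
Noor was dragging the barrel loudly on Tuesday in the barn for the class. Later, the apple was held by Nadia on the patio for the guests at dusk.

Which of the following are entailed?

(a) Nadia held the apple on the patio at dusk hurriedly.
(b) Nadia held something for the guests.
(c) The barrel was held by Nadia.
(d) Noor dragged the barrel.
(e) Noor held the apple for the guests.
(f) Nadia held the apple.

(a) Not entailed — 'hurriedly' adds information not in the original event.
(b) Entailed — the original entails any weakening of itself; this just drops 'on the patio', 'at dusk' and generalizes the patient.
(c) Not entailed — Nadia held the apple, not the barrel; the barrel belongs to the dragging event.
(d) Entailed — 'drag' is an activity; 'was dragging' entails that some dragging happened, so 'dragged' holds.
(e) Not entailed — the passage has Nadia holding the apple, not Noor.
(f) Entailed — this follows by dropping conjuncts from the holding event's description.

(b), (d), (f)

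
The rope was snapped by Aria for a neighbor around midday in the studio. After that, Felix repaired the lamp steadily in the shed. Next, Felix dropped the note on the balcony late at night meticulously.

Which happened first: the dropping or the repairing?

The connectives place the repairing before the dropping.

the repairing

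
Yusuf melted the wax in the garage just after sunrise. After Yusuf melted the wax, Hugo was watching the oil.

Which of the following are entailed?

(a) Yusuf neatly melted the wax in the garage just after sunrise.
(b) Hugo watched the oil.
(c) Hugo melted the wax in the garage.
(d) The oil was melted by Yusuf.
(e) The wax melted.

(b), (e)

(a) Not entailed — 'neatly' adds information not in the original event.
(b) Entailed — 'watch' is an activity; 'was watching' entails that some watching happened, so 'watched' holds.
(c) Not entailed — the passage has Yusuf melting the wax, not Hugo.
(d) Not entailed — Yusuf melted the wax, not the oil; the oil belongs to the watching event.
(e) Entailed — 'Yusuf melted the wax' is causative; it entails the inchoative 'the wax melted'.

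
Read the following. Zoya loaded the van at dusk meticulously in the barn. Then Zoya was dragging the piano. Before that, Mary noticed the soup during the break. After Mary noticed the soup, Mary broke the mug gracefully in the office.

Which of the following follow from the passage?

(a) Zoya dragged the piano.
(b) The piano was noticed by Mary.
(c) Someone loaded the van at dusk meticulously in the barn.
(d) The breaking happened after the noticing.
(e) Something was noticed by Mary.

(a), (c), (d), (e)

(a) Entailed — 'drag' is an activity; 'was dragging' entails that some dragging happened, so 'dragged' holds.
(b) Not entailed — Mary noticed the soup, not the piano; the piano belongs to the dragging event.
(c) Entailed — generalizing the agent leaves a sub-description the original still satisfies.
(d) Entailed — the narrative places the noticing before the breaking.
(e) Entailed — this follows by dropping conjuncts from the noticing event's description.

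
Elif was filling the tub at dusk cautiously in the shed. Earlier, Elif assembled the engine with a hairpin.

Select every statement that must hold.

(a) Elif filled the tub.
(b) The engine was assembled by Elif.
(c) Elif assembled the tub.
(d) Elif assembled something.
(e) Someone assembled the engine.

(b), (d), (e)

(a) Not entailed — 'was filling' is progressive on an accomplishment; it does not entail the completed 'filled'.
(b) Entailed — this follows by dropping conjuncts from the assembling event's description.
(c) Not entailed — Elif assembled the engine, not the tub; the tub belongs to the filling event.
(d) Entailed — every conjunct here is already in the original assembling event.
(e) Entailed — every conjunct here is already in the original assembling event.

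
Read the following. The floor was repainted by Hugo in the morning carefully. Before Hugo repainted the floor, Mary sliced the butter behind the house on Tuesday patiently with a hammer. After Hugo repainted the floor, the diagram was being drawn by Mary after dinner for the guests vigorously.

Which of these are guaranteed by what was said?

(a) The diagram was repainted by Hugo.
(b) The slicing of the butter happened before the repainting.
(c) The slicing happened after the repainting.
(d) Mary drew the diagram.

(a) Not entailed — Hugo repainted the floor, not the diagram; the diagram belongs to the drawing event.
(b) Entailed — the narrative places the slicing before the repainting.
(c) Not entailed — the narrative places the slicing before the repainting, not after.
(d) Not entailed — 'was drawing' is progressive on an accomplishment; it does not entail the completed 'drew'.

(b)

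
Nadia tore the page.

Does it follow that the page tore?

'Nadia tore the page' is the causative; it entails the inchoative 'the page tore'.

yes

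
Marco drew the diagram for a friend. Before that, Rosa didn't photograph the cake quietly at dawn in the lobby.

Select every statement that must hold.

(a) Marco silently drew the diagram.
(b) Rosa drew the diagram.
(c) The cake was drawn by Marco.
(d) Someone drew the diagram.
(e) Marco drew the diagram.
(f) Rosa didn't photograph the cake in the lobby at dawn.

(d), (e)

(a) Not entailed — 'silently' adds information not in the original event.
(b) Not entailed — the passage has Marco drawing the diagram, not Rosa.
(c) Not entailed — Marco drew the diagram, not the cake; the cake belongs to the photographing event.
(d) Entailed — this follows by dropping conjuncts from the drawing event's description.
(e) Entailed — the original entails any weakening of itself; this just drops 'for a friend'.
(f) Not entailed — dropping 'quietly' under negation is not valid — the original leaves open that Rosa photographed the cake some other way.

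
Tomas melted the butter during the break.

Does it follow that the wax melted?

Nothing is said about any wax; only the butter is affected.

no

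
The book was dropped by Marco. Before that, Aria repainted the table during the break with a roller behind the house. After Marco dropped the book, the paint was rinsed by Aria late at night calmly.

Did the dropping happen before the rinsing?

The narrative orders the dropping before the rinsing.

yes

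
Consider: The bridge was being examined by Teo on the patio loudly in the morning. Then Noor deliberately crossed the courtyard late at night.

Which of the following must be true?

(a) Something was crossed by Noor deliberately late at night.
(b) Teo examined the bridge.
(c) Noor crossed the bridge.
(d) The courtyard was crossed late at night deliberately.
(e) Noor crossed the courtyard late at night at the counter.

(a) Entailed — the original entails any weakening of itself; this just generalizes the patient.
(b) Entailed — 'examine' is an activity; 'was examining' entails that some examining happened, so 'examined' holds.
(c) Not entailed — Noor crossed the courtyard, not the bridge; the bridge belongs to the examining event.
(d) Entailed — every conjunct here is already in the original crossing event.
(e) Not entailed — 'at the counter' adds information not in the original event.

(a), (b), (d)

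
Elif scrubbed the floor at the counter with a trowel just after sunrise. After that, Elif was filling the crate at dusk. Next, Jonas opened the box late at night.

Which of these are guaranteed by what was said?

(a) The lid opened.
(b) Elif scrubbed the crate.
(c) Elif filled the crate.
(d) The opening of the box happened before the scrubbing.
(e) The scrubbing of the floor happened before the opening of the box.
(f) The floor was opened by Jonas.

(e)

(a) Not entailed — the box is what opened, not the lid.
(b) Not entailed — Elif scrubbed the floor, not the crate; the crate belongs to the filling event.
(c) Not entailed — 'was filling' is progressive on an accomplishment; it does not entail the completed 'filled'.
(d) Not entailed — the narrative places the scrubbing before the opening, not after.
(e) Entailed — the narrative places the scrubbing before the opening.
(f) Not entailed — Jonas opened the box, not the floor; the floor belongs to the scrubbing event.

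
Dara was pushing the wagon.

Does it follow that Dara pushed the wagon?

yes

'push' is atelic; if Dara was pushing the wagon, then Dara pushed the wagon (for some time).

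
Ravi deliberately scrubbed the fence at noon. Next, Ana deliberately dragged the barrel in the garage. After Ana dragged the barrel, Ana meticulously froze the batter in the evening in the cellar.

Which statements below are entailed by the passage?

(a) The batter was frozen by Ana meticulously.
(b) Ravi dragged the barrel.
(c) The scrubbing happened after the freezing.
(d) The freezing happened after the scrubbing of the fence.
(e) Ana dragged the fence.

(a) Entailed — this follows by dropping conjuncts from the freezing event's description.
(b) Not entailed — the passage has Ana dragging the barrel, not Ravi.
(c) Not entailed — the narrative places the scrubbing before the freezing, not after.
(d) Entailed — the narrative places the scrubbing before the freezing.
(e) Not entailed — Ana dragged the barrel, not the fence; the fence belongs to the scrubbing event.

(a), (d)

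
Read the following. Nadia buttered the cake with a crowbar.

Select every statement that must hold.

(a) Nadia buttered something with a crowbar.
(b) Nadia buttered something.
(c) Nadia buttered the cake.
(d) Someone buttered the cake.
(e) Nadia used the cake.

(a), (b), (c), (d)

(a) Entailed — generalizing the patient leaves a sub-description the original still satisfies.
(b) Entailed — dropping 'with a crowbar' and generalizing the patient leaves a sub-description the original still satisfies.
(c) Entailed — dropping 'with a crowbar' leaves a sub-description the original still satisfies.
(d) Entailed — this follows by dropping conjuncts from the buttering event's description.
(e) Not entailed — the cake is the patient, not an instrument — Nadia used a crowbar.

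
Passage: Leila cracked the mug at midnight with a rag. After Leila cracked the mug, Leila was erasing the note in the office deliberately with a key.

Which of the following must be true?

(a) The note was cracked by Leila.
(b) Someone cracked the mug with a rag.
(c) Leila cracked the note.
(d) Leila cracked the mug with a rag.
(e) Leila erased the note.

(a) Not entailed — Leila cracked the mug, not the note; the note belongs to the erasing event.
(b) Entailed — this follows by dropping conjuncts from the cracking event's description.
(c) Not entailed — Leila cracked the mug, not the note; the note belongs to the erasing event.
(d) Entailed — this follows by dropping conjuncts from the cracking event's description.
(e) Not entailed — 'was erasing' is progressive on an accomplishment; it does not entail the completed 'erased'.

(b), (d)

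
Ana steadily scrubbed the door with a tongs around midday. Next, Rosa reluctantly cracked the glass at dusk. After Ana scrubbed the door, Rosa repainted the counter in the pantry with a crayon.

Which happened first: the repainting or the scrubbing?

The connectives place the scrubbing before the repainting.

the scrubbing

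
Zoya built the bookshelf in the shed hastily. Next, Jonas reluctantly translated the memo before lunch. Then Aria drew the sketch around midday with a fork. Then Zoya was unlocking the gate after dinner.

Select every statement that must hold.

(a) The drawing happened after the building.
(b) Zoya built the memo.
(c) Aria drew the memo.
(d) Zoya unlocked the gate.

(a) Entailed — the narrative places the building before the drawing.
(b) Not entailed — Zoya built the bookshelf, not the memo; the memo belongs to the translating event.
(c) Not entailed — Aria drew the sketch, not the memo; the memo belongs to the translating event.
(d) Not entailed — 'was unlocking' is progressive on an accomplishment; it does not entail the completed 'unlocked'.

(a)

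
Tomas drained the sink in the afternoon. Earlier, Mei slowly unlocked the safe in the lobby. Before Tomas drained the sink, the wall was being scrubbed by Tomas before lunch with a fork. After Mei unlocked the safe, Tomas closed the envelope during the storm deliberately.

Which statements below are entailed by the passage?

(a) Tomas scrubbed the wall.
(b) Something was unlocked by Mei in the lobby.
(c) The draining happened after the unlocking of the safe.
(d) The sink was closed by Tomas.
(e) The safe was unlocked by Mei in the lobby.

(a) Entailed — 'scrub' is an activity; 'was scrubbing' entails that some scrubbing happened, so 'scrubbed' holds.
(b) Entailed — dropping 'slowly' and generalizing the patient leaves a sub-description the original still satisfies.
(c) Entailed — the narrative places the unlocking before the draining.
(d) Not entailed — Tomas closed the envelope, not the sink; the sink belongs to the draining event.
(e) Entailed — dropping 'slowly' leaves a sub-description the original still satisfies.

(a), (b), (c), (e)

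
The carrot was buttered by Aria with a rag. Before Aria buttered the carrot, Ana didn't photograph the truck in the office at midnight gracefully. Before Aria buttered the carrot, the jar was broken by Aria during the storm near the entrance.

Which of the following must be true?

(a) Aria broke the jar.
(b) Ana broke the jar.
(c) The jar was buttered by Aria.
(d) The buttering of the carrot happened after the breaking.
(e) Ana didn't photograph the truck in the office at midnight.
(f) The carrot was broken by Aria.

(a), (d)

(a) Entailed — dropping 'during the storm', 'near the entrance' leaves a sub-description the original still satisfies.
(b) Not entailed — the passage has Aria breaking the jar, not Ana.
(c) Not entailed — Aria buttered the carrot, not the jar; the jar belongs to the breaking event.
(d) Entailed — the narrative places the breaking before the buttering.
(e) Not entailed — dropping 'gracefully' under negation is not valid — the original leaves open that Ana photographed the truck some other way.
(f) Not entailed — Aria broke the jar, not the carrot; the carrot belongs to the buttering event.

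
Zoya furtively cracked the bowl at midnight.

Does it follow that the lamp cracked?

Nothing is said about any lamp; only the bowl is affected.

no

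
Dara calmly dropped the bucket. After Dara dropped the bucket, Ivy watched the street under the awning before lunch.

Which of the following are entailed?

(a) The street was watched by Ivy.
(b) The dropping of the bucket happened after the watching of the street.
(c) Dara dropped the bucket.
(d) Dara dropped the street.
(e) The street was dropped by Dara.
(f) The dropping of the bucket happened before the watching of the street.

(a) Entailed — every conjunct here is already in the original watching event.
(b) Not entailed — the narrative places the dropping before the watching, not after.
(c) Entailed — every conjunct here is already in the original dropping event.
(d) Not entailed — Dara dropped the bucket, not the street; the street belongs to the watching event.
(e) Not entailed — Dara dropped the bucket, not the street; the street belongs to the watching event.
(f) Entailed — the narrative places the dropping before the watching.

(a), (c), (f)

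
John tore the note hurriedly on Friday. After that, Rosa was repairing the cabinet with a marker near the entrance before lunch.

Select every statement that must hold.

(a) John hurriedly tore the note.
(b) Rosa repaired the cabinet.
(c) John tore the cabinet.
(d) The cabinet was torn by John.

(a)

(a) Entailed — the original entails any weakening of itself; this just drops 'on Friday'.
(b) Not entailed — 'was repairing' is progressive on an accomplishment; it does not entail the completed 'repaired'.
(c) Not entailed — John tore the note, not the cabinet; the cabinet belongs to the repairing event.
(d) Not entailed — John tore the note, not the cabinet; the cabinet belongs to the repairing event.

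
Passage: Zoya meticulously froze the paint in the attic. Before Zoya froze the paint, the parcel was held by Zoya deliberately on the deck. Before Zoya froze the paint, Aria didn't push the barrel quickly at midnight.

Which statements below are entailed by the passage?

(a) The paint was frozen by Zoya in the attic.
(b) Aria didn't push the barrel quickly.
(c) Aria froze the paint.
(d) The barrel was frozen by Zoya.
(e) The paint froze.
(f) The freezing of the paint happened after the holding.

(a) Entailed — every conjunct here is already in the original freezing event.
(b) Not entailed — dropping 'at midnight' under negation is not valid — the original leaves open that Aria pushed the barrel some other way.
(c) Not entailed — the passage has Zoya freezing the paint, not Aria.
(d) Not entailed — Zoya froze the paint, not the barrel; the barrel belongs to the pushing event.
(e) Entailed — 'Zoya froze the paint' is causative; it entails the inchoative 'the paint froze'.
(f) Entailed — the narrative places the holding before the freezing.

(a), (e), (f)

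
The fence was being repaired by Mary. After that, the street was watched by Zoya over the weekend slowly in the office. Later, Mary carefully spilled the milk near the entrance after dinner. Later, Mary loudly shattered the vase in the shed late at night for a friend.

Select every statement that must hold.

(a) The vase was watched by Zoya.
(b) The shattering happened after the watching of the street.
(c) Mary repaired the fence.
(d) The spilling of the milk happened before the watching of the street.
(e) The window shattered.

(b)

(a) Not entailed — Zoya watched the street, not the vase; the vase belongs to the shattering event.
(b) Entailed — the narrative places the watching before the shattering.
(c) Not entailed — 'was repairing' is progressive on an accomplishment; it does not entail the completed 'repaired'.
(d) Not entailed — the narrative places the watching before the spilling, not after.
(e) Not entailed — the vase is what shattered, not the window.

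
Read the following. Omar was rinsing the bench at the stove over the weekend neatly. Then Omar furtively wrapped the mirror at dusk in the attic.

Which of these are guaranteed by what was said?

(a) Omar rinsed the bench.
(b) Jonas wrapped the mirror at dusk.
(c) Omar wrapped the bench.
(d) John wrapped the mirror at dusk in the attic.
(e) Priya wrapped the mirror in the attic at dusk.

(a) Entailed — 'rinse' is an activity; 'was rinsing' entails that some rinsing happened, so 'rinsed' holds.
(b) Not entailed — the passage has Omar wrapping the mirror, not Jonas.
(c) Not entailed — Omar wrapped the mirror, not the bench; the bench belongs to the rinsing event.
(d) Not entailed — the passage has Omar wrapping the mirror, not John.
(e) Not entailed — the passage has Omar wrapping the mirror, not Priya.

(a)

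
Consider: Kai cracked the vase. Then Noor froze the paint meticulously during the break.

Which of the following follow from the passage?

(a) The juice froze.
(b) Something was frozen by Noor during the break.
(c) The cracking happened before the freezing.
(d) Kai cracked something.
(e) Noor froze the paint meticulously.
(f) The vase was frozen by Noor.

(a) Not entailed — the paint is what froze, not the juice.
(b) Entailed — every conjunct here is already in the original freezing event.
(c) Entailed — the narrative places the cracking before the freezing.
(d) Entailed — this follows by dropping conjuncts from the cracking event's description.
(e) Entailed — dropping 'during the break' leaves a sub-description the original still satisfies.
(f) Not entailed — Noor froze the paint, not the vase; the vase belongs to the cracking event.

(b), (c), (d), (e)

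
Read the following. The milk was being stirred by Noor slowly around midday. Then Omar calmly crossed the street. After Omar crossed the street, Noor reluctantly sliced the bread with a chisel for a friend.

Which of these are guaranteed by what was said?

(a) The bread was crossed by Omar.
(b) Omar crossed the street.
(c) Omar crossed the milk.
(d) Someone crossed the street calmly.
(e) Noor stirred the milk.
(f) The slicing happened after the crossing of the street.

(b), (d), (e), (f)

(a) Not entailed — Omar crossed the street, not the bread; the bread belongs to the slicing event.
(b) Entailed — this follows by dropping conjuncts from the crossing event's description.
(c) Not entailed — Omar crossed the street, not the milk; the milk belongs to the stirring event.
(d) Entailed — generalizing the agent leaves a sub-description the original still satisfies.
(e) Entailed — 'stir' is an activity; 'was stirring' entails that some stirring happened, so 'stirred' holds.
(f) Entailed — the narrative places the crossing before the slicing.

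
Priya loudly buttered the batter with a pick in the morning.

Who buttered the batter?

'Priya' marks the agent of the buttering event.

Priya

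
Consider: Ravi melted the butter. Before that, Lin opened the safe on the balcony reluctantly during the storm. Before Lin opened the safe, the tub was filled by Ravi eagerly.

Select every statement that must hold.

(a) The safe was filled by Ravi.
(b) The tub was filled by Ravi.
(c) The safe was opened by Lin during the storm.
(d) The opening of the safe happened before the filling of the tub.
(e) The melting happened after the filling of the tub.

(a) Not entailed — Ravi filled the tub, not the safe; the safe belongs to the opening event.
(b) Entailed — dropping 'eagerly' leaves a sub-description the original still satisfies.
(c) Entailed — every conjunct here is already in the original opening event.
(d) Not entailed — the narrative places the filling before the opening, not after.
(e) Entailed — the narrative places the filling before the melting.

(b), (c), (e)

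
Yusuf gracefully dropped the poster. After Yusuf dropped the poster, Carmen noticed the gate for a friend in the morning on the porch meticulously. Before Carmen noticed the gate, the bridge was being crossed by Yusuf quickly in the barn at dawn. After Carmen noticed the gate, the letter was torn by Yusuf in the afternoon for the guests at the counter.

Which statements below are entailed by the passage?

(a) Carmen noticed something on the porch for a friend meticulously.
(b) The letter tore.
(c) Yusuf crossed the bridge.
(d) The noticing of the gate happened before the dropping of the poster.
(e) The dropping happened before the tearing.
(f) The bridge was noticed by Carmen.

(a), (b), (e)

(a) Entailed — every conjunct here is already in the original noticing event.
(b) Entailed — 'Yusuf tore the letter' is causative; it entails the inchoative 'the letter tore'.
(c) Not entailed — 'was crossing' is progressive on an accomplishment; it does not entail the completed 'crossed'.
(d) Not entailed — the narrative places the dropping before the noticing, not after.
(e) Entailed — the narrative places the dropping before the tearing.
(f) Not entailed — Carmen noticed the gate, not the bridge; the bridge belongs to the crossing event.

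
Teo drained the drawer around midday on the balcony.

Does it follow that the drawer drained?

'Teo drained the drawer' is the causative; it entails the inchoative 'the drawer drained'.

yes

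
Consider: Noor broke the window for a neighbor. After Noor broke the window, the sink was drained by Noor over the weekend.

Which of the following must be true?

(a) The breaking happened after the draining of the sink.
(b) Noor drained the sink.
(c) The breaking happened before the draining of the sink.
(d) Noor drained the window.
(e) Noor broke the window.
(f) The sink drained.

(b), (c), (e), (f)

(a) Not entailed — the narrative places the breaking before the draining, not after.
(b) Entailed — dropping 'over the weekend' leaves a sub-description the original still satisfies.
(c) Entailed — the narrative places the breaking before the draining.
(d) Not entailed — Noor drained the sink, not the window; the window belongs to the breaking event.
(e) Entailed — this follows by dropping conjuncts from the breaking event's description.
(f) Entailed — 'Noor drained the sink' is causative; it entails the inchoative 'the sink drained'.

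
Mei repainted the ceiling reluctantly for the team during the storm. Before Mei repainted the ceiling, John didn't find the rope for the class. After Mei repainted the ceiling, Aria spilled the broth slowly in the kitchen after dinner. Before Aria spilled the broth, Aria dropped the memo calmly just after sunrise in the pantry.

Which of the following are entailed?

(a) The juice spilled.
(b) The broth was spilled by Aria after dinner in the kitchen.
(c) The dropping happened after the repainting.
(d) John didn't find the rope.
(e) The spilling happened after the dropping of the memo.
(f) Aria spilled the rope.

(a) Not entailed — the broth is what spilled, not the juice.
(b) Entailed — this follows by dropping conjuncts from the spilling event's description.
(c) Not entailed — the narrative doesn't order the repainting relative to the dropping.
(d) Not entailed — dropping 'for the class' under negation is not valid — the original leaves open that John found the rope some other way.
(e) Entailed — the narrative places the dropping before the spilling.
(f) Not entailed — Aria spilled the broth, not the rope; the rope belongs to the finding event.

(b), (e)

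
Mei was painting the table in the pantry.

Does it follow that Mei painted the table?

'was painting' is progressive; for an accomplishment like 'paint the table', it doesn't entail completion.

no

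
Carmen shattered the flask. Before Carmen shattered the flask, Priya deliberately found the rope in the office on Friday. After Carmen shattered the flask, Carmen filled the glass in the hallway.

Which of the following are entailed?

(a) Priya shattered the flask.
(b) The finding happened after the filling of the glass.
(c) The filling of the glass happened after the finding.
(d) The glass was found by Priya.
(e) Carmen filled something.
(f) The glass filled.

(a) Not entailed — the passage has Carmen shattering the flask, not Priya.
(b) Not entailed — the narrative places the finding before the filling, not after.
(c) Entailed — the narrative places the finding before the filling.
(d) Not entailed — Priya found the rope, not the glass; the glass belongs to the filling event.
(e) Entailed — dropping 'in the hallway' and generalizing the patient leaves a sub-description the original still satisfies.
(f) Entailed — 'Carmen filled the glass' is causative; it entails the inchoative 'the glass filled'.

(c), (e), (f)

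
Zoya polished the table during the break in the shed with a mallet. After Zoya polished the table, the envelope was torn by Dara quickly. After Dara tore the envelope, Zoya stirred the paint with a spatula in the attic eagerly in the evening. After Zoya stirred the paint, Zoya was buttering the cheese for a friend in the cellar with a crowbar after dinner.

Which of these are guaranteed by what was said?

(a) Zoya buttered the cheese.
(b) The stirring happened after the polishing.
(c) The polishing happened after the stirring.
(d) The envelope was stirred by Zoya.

(a) Not entailed — 'was buttering' is progressive on an accomplishment; it does not entail the completed 'buttered'.
(b) Entailed — the narrative places the polishing before the stirring.
(c) Not entailed — the narrative places the polishing before the stirring, not after.
(d) Not entailed — Zoya stirred the paint, not the envelope; the envelope belongs to the tearing event.

(b)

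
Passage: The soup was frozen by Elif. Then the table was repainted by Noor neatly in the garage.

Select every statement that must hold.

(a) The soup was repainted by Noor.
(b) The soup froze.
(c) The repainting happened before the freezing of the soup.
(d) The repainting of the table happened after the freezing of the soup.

(a) Not entailed — Noor repainted the table, not the soup; the soup belongs to the freezing event.
(b) Entailed — 'Elif froze the soup' is causative; it entails the inchoative 'the soup froze'.
(c) Not entailed — the narrative places the freezing before the repainting, not after.
(d) Entailed — the narrative places the freezing before the repainting.

(b), (d)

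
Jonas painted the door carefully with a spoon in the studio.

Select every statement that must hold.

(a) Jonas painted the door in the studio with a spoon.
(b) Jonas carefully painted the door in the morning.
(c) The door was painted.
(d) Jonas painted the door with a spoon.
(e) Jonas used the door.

(a), (c), (d)

(a) Entailed — dropping 'carefully' leaves a sub-description the original still satisfies.
(b) Not entailed — 'in the morning' adds information not in the original event.
(c) Entailed — the original entails any weakening of itself; this just drops 'in the studio', 'carefully', 'with a spoon' and generalizes the agent.
(d) Entailed — the original entails any weakening of itself; this just drops 'in the studio', 'carefully'.
(e) Not entailed — the door is the patient, not an instrument — Jonas used a spoon.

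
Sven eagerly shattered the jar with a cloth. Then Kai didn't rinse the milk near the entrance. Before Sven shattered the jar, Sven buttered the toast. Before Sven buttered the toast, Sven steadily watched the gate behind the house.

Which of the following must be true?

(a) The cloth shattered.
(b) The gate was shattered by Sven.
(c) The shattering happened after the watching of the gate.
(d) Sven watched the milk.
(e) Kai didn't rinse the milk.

(a) Not entailed — the jar is what shattered, not the cloth.
(b) Not entailed — Sven shattered the jar, not the gate; the gate belongs to the watching event.
(c) Entailed — the narrative places the watching before the shattering.
(d) Not entailed — Sven watched the gate, not the milk; the milk belongs to the rinsing event.
(e) Not entailed — dropping 'near the entrance' under negation is not valid — the original leaves open that Kai rinsed the milk some other way.

(c)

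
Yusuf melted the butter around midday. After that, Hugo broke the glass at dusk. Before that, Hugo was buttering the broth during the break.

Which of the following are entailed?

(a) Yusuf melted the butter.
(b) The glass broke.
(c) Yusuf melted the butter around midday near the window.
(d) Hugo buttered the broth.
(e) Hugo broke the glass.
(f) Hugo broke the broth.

(a) Entailed — every conjunct here is already in the original melting event.
(b) Entailed — 'Hugo broke the glass' is causative; it entails the inchoative 'the glass broke'.
(c) Not entailed — 'near the window' adds information not in the original event.
(d) Not entailed — 'was buttering' is progressive on an accomplishment; it does not entail the completed 'buttered'.
(e) Entailed — dropping 'at dusk' leaves a sub-description the original still satisfies.
(f) Not entailed — Hugo broke the glass, not the broth; the broth belongs to the buttering event.

(a), (b), (e)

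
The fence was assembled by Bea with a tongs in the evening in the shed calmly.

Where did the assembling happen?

'in the shed' marks the location of the assembling event.

in the shed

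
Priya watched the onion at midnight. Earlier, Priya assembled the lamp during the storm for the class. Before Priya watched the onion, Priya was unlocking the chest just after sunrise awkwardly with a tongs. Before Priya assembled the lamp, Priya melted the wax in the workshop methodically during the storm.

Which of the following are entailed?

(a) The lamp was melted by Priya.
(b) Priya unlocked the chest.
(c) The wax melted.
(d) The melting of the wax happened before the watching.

(c), (d)

(a) Not entailed — Priya melted the wax, not the lamp; the lamp belongs to the assembling event.
(b) Not entailed — 'was unlocking' is progressive on an accomplishment; it does not entail the completed 'unlocked'.
(c) Entailed — 'Priya melted the wax' is causative; it entails the inchoative 'the wax melted'.
(d) Entailed — the narrative places the melting before the watching.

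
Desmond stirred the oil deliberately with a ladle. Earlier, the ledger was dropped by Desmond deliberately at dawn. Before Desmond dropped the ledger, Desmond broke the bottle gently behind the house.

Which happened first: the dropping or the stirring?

the dropping

The connectives place the dropping before the stirring.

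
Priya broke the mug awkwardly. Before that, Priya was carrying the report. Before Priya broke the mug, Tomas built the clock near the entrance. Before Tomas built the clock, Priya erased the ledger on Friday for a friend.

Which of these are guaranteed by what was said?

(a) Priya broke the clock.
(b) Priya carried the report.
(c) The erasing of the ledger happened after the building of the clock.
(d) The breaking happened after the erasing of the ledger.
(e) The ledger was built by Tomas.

(b), (d)

(a) Not entailed — Priya broke the mug, not the clock; the clock belongs to the building event.
(b) Entailed — 'carry' is an activity; 'was carrying' entails that some carrying happened, so 'carried' holds.
(c) Not entailed — the narrative places the erasing before the building, not after.
(d) Entailed — the narrative places the erasing before the breaking.
(e) Not entailed — Tomas built the clock, not the ledger; the ledger belongs to the erasing event.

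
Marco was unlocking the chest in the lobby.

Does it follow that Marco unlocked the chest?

no

'was unlocking' is progressive; for an accomplishment like 'unlock the chest', it doesn't entail completion.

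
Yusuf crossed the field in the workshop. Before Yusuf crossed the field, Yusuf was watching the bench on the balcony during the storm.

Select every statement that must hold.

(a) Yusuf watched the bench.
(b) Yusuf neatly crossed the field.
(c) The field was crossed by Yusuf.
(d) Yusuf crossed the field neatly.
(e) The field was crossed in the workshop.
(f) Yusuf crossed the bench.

(a), (c), (e)

(a) Entailed — 'watch' is an activity; 'was watching' entails that some watching happened, so 'watched' holds.
(b) Not entailed — 'neatly' adds information not in the original event.
(c) Entailed — every conjunct here is already in the original crossing event.
(d) Not entailed — 'neatly' adds information not in the original event.
(e) Entailed — generalizing the agent leaves a sub-description the original still satisfies.
(f) Not entailed — Yusuf crossed the field, not the bench; the bench belongs to the watching event.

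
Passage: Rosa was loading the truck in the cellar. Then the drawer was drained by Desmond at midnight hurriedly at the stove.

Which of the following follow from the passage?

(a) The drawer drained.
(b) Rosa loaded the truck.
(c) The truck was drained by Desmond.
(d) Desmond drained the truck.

(a)

(a) Entailed — 'Desmond drained the drawer' is causative; it entails the inchoative 'the drawer drained'.
(b) Not entailed — 'was loading' is progressive on an accomplishment; it does not entail the completed 'loaded'.
(c) Not entailed — Desmond drained the drawer, not the truck; the truck belongs to the loading event.
(d) Not entailed — Desmond drained the drawer, not the truck; the truck belongs to the loading event.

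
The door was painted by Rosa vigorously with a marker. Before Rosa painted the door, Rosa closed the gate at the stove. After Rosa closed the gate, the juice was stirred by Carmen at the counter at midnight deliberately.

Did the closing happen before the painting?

The narrative orders the closing before the painting.

yes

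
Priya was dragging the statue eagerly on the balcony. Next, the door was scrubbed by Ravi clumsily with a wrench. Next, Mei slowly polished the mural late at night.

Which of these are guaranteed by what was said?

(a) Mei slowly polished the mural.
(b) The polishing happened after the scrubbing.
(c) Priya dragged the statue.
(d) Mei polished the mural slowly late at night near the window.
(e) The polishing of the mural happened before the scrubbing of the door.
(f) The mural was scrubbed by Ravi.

(a) Entailed — dropping 'late at night' leaves a sub-description the original still satisfies.
(b) Entailed — the narrative places the scrubbing before the polishing.
(c) Entailed — 'drag' is an activity; 'was dragging' entails that some dragging happened, so 'dragged' holds.
(d) Not entailed — 'near the window' adds information not in the original event.
(e) Not entailed — the narrative places the scrubbing before the polishing, not after.
(f) Not entailed — Ravi scrubbed the door, not the mural; the mural belongs to the polishing event.

(a), (b), (c)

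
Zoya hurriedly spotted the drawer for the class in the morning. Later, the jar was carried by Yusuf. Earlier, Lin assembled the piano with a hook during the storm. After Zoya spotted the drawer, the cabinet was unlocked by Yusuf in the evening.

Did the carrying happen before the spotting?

no

The narrative orders the spotting before the carrying.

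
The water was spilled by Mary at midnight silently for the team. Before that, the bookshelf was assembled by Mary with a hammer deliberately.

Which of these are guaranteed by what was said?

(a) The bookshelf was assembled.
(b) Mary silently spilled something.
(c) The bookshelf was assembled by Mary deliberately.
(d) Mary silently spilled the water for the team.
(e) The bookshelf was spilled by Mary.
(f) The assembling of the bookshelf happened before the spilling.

(a) Entailed — every conjunct here is already in the original assembling event.
(b) Entailed — the original entails any weakening of itself; this just drops 'for the team', 'at midnight' and generalizes the patient.
(c) Entailed — this follows by dropping conjuncts from the assembling event's description.
(d) Entailed — this follows by dropping conjuncts from the spilling event's description.
(e) Not entailed — Mary spilled the water, not the bookshelf; the bookshelf belongs to the assembling event.
(f) Entailed — the narrative places the assembling before the spilling.

(a), (b), (c), (d), (f)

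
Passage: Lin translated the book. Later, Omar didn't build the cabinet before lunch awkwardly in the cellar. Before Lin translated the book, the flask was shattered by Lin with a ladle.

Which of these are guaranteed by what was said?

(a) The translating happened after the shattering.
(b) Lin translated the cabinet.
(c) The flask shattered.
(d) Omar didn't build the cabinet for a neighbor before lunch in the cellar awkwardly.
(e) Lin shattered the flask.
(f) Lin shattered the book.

(a), (c), (d), (e)

(a) Entailed — the narrative places the shattering before the translating.
(b) Not entailed — Lin translated the book, not the cabinet; the cabinet belongs to the building event.
(c) Entailed — 'Lin shattered the flask' is causative; it entails the inchoative 'the flask shattered'.
(d) Entailed — under negation, adding a further restriction is entailed: if no such building event occurred, none occurred for a neighbor either.
(e) Entailed — this follows by dropping conjuncts from the shattering event's description.
(f) Not entailed — Lin shattered the flask, not the book; the book belongs to the translating event.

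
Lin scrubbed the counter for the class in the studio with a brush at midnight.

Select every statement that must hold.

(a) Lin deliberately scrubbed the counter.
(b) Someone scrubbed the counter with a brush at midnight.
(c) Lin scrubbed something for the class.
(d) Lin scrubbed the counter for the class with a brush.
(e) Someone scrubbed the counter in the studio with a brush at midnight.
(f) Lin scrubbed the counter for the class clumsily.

(b), (c), (d), (e)

(a) Not entailed — 'deliberately' adds information not in the original event.
(b) Entailed — dropping 'for the class', 'in the studio' and generalizing the agent leaves a sub-description the original still satisfies.
(c) Entailed — dropping 'with a brush', 'at midnight', 'in the studio' and generalizing the patient leaves a sub-description the original still satisfies.
(d) Entailed — this follows by dropping conjuncts from the scrubbing event's description.
(e) Entailed — this follows by dropping conjuncts from the scrubbing event's description.
(f) Not entailed — 'clumsily' adds information not in the original event.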